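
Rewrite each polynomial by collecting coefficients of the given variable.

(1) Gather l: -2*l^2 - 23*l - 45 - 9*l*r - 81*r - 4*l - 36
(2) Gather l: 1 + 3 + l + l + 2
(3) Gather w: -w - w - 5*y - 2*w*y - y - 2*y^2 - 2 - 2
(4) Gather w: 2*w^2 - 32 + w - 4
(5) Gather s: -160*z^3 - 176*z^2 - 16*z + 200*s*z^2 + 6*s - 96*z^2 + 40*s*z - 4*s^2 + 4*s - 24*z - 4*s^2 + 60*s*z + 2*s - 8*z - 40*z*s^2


(1) = -2*l^2 + l*(-9*r - 27) - 81*r - 81
(2) = 2*l + 6
(3) = w*(-2*y - 2) - 2*y^2 - 6*y - 4
(4) = 2*w^2 + w - 36
(5) = s^2*(-40*z - 8) + s*(200*z^2 + 100*z + 12) - 160*z^3 - 272*z^2 - 48*z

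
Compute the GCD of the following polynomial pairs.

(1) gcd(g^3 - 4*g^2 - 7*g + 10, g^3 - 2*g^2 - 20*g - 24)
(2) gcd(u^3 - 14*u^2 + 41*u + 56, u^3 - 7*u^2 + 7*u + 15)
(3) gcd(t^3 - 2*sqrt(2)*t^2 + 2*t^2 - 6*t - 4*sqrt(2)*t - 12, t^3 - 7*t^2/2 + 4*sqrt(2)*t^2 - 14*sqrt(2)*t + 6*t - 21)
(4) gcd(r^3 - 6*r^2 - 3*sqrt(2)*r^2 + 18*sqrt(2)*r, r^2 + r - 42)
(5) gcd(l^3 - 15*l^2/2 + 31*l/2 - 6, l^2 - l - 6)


(1) = g + 2
(2) = u + 1
(3) = gcd((t + 2)*(t - 3*sqrt(2))*(t + sqrt(2)), (t - 7/2)*(t + sqrt(2))*(t + 3*sqrt(2))) = t + sqrt(2)
(4) = gcd(r*(r - 6)*(r - 3*sqrt(2)), (r - 6)*(r + 7)) = r - 6
(5) = l - 3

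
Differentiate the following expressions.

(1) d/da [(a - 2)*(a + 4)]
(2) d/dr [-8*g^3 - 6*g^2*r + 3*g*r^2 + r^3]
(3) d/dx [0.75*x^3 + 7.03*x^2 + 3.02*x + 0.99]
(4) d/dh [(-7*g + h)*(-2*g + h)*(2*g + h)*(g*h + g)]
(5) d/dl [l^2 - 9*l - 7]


(1) = 2*a + 2
(2) = -6*g^2 + 6*g*r + 3*r^2
(3) = 2.25*x^2 + 14.06*x + 3.02
(4) = g*(28*g^3 - 8*g^2*h - 4*g^2 - 21*g*h^2 - 14*g*h + 4*h^3 + 3*h^2)
(5) = 2*l - 9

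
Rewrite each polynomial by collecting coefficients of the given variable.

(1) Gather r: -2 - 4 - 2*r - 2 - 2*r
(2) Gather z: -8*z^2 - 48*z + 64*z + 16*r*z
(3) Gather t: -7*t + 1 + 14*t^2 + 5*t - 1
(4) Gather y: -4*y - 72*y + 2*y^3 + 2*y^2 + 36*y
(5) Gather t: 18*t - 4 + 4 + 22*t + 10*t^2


(1) = -4*r - 8
(2) = -8*z^2 + z*(16*r + 16)
(3) = 14*t^2 - 2*t
(4) = 2*y^3 + 2*y^2 - 40*y
(5) = 10*t^2 + 40*t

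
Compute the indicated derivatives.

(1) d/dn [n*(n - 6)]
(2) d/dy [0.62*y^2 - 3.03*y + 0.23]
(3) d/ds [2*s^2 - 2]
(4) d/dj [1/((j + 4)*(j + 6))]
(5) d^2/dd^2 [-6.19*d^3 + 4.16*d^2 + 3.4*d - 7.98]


(1) = 2*n - 6
(2) = 1.24*y - 3.03
(3) = 4*s
(4) = 2*(-j - 5)/(j^4 + 20*j^3 + 148*j^2 + 480*j + 576)
(5) = 8.32 - 37.14*d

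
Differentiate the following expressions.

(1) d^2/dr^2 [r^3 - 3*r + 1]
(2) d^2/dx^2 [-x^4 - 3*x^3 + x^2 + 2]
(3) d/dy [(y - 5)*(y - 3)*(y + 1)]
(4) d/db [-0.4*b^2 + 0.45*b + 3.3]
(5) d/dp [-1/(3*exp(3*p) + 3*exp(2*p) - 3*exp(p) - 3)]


(1) = 6*r
(2) = -12*x^2 - 18*x + 2
(3) = 3*y^2 - 14*y + 7
(4) = 0.45 - 0.8*b
(5) = (3*exp(2*p) + 2*exp(p) - 1)*exp(p)/(3*(exp(3*p) + exp(2*p) - exp(p) - 1)^2)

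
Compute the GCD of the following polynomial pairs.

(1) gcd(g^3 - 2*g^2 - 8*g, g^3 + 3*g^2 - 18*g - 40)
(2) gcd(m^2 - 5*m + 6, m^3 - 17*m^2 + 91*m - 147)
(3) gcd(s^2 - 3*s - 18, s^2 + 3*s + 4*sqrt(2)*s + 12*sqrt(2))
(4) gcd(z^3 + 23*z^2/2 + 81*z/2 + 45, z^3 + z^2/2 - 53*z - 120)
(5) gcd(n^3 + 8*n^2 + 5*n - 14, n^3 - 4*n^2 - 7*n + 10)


(1) = gcd(g*(g - 4)*(g + 2), (g - 4)*(g + 2)*(g + 5)) = g^2 - 2*g - 8
(2) = gcd((m - 3)*(m - 2), (m - 7)^2*(m - 3)) = m - 3
(3) = s + 3
(4) = z^2 + 17*z/2 + 15
(5) = gcd((n - 1)*(n + 2)*(n + 7), (n - 5)*(n - 1)*(n + 2)) = n^2 + n - 2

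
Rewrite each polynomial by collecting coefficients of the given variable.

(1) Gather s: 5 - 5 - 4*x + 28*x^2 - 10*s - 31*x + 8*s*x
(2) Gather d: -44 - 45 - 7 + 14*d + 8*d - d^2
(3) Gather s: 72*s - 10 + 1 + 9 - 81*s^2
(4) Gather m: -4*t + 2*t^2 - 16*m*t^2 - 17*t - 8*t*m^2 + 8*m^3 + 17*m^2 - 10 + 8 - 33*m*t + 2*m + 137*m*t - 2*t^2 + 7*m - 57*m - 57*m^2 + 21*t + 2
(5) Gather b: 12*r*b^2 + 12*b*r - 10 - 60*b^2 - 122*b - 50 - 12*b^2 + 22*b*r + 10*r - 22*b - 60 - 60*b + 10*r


(1) = s*(8*x - 10) + 28*x^2 - 35*x
(2) = -d^2 + 22*d - 96
(3) = -81*s^2 + 72*s
(4) = 8*m^3 + m^2*(-8*t - 40) + m*(-16*t^2 + 104*t - 48)
(5) = b^2*(12*r - 72) + b*(34*r - 204) + 20*r - 120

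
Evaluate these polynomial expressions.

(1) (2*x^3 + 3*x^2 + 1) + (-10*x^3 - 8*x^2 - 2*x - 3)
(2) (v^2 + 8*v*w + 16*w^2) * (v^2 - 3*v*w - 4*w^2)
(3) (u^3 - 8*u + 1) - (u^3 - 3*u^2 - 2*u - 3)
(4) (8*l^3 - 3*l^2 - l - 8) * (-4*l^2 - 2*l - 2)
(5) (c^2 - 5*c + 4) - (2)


(1) = -8*x^3 - 5*x^2 - 2*x - 2
(2) = v^4 + 5*v^3*w - 12*v^2*w^2 - 80*v*w^3 - 64*w^4
(3) = 3*u^2 - 6*u + 4
(4) = -32*l^5 - 4*l^4 - 6*l^3 + 40*l^2 + 18*l + 16
(5) = c^2 - 5*c + 2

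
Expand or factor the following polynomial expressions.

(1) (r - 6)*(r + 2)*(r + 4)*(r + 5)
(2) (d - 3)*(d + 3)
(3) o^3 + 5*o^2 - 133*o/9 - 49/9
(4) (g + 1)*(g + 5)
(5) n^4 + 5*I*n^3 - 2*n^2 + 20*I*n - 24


(1) = r^4 + 5*r^3 - 28*r^2 - 188*r - 240
(2) = d^2 - 9
(3) = (o - 7/3)*(o + 1/3)*(o + 7)
(4) = g^2 + 6*g + 5
(5) = (n - 2*I)*(n + 2*I)^2*(n + 3*I)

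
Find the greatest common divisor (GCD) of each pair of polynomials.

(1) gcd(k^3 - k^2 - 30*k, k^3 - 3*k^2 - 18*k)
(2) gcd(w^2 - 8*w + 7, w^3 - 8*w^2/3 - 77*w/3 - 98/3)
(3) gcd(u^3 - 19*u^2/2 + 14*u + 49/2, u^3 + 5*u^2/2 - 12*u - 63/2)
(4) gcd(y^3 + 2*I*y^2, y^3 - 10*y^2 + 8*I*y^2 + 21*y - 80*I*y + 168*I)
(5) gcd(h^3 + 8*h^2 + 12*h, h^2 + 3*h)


(1) = gcd(k*(k - 6)*(k + 5), k*(k - 6)*(k + 3)) = k^2 - 6*k
(2) = w - 7
(3) = u - 7/2
(4) = 1
(5) = gcd(h*(h + 2)*(h + 6), h*(h + 3)) = h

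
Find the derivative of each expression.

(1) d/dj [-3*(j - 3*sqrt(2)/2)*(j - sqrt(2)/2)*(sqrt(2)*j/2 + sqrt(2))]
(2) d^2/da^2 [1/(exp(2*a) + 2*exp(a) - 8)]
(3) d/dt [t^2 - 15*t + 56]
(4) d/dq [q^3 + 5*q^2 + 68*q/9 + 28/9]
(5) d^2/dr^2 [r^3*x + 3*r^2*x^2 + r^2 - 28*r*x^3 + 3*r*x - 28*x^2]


(1) = -9*sqrt(2)*j^2/2 - 6*sqrt(2)*j + 12*j - 9*sqrt(2)/4 + 12
(2) = 2*(4*(exp(a) + 1)^2*exp(a) - (2*exp(a) + 1)*(exp(2*a) + 2*exp(a) - 8))*exp(a)/(exp(2*a) + 2*exp(a) - 8)^3
(3) = 2*t - 15
(4) = 3*q^2 + 10*q + 68/9
(5) = 6*r*x + 6*x^2 + 2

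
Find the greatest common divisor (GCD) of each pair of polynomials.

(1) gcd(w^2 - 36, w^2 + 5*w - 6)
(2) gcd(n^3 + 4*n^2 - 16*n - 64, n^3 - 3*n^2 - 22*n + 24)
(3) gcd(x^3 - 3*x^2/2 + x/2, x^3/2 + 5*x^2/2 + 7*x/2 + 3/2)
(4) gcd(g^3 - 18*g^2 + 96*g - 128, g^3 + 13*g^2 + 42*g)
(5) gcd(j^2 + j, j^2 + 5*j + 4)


(1) = w + 6
(2) = gcd((n - 4)*(n + 4)^2, (n - 6)*(n - 1)*(n + 4)) = n + 4
(3) = 1
(4) = 1
(5) = j + 1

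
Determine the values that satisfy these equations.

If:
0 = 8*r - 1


Then:
r = 1/8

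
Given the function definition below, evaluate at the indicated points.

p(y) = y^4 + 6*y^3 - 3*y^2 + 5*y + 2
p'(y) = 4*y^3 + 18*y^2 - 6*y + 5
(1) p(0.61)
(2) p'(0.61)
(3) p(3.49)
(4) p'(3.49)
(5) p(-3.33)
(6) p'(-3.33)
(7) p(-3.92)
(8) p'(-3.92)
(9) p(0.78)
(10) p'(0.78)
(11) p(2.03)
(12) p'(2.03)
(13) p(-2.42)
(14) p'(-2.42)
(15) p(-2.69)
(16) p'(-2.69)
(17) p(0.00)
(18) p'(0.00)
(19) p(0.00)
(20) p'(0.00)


(1) = 5.43
(2) = 8.95
(3) = 386.32
(4) = 373.34
(5) = -146.51
(6) = 76.88
(7) = -188.99
(8) = 64.17
(9) = 7.29
(10) = 13.17
(11) = 66.96
(12) = 100.46
(13) = -78.41
(14) = 68.25
(15) = -97.59
(16) = 73.53
(17) = 2.00
(18) = 5.00
(19) = 2.00
(20) = 5.00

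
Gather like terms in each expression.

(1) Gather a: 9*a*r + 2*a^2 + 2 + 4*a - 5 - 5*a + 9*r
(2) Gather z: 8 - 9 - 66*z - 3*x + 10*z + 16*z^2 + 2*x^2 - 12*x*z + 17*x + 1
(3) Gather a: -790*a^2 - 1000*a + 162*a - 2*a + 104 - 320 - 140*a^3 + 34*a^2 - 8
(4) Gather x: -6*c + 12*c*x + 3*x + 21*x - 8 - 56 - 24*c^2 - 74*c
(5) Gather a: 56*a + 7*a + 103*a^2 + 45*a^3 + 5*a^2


(1) = 2*a^2 + a*(9*r - 1) + 9*r - 3
(2) = 2*x^2 + 14*x + 16*z^2 + z*(-12*x - 56)
(3) = -140*a^3 - 756*a^2 - 840*a - 224
(4) = -24*c^2 - 80*c + x*(12*c + 24) - 64
(5) = 45*a^3 + 108*a^2 + 63*a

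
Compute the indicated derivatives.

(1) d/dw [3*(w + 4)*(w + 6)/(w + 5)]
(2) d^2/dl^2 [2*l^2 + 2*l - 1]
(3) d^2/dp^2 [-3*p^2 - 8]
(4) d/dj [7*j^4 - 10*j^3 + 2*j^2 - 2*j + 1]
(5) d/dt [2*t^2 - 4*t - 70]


(1) = 3*(w^2 + 10*w + 26)/(w^2 + 10*w + 25)
(2) = 4
(3) = -6
(4) = 28*j^3 - 30*j^2 + 4*j - 2
(5) = 4*t - 4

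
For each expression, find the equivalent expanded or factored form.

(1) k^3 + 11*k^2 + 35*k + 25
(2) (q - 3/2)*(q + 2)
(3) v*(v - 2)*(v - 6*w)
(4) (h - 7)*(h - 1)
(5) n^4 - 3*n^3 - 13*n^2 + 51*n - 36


(1) = (k + 1)*(k + 5)^2
(2) = q^2 + q/2 - 3
(3) = v^3 - 6*v^2*w - 2*v^2 + 12*v*w
(4) = h^2 - 8*h + 7
(5) = (n - 3)^2*(n - 1)*(n + 4)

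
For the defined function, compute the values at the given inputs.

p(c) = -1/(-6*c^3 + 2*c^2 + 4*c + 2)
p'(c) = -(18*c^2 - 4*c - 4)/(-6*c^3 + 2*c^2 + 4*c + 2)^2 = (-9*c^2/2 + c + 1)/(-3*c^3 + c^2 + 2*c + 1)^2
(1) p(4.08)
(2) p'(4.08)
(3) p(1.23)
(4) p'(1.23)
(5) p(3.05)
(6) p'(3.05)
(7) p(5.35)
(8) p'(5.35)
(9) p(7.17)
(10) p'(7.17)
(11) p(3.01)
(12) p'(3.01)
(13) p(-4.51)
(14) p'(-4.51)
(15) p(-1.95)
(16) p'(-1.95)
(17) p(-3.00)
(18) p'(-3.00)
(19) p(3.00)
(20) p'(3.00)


(1) = 0.00
(2) = -0.00
(3) = 0.82
(4) = -12.32
(5) = 0.01
(6) = -0.01
(7) = 0.00
(8) = -0.00
(9) = 0.00
(10) = -0.00
(11) = 0.01
(12) = -0.01
(13) = -0.00
(14) = -0.00
(15) = -0.02
(16) = -0.03
(17) = -0.01
(18) = -0.01
(19) = 0.01
(20) = -0.01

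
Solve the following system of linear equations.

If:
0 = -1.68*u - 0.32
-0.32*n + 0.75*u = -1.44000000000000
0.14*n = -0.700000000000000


Then:
No Solution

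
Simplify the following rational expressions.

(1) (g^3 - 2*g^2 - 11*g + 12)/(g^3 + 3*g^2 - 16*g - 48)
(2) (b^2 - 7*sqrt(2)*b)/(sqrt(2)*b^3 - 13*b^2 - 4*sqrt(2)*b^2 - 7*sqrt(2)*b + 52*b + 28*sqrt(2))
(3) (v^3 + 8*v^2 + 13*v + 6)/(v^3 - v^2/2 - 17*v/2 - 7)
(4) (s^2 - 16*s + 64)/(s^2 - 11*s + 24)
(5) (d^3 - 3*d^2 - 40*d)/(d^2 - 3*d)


(1) = (g - 1)/(g + 4)
(2) = b/(sqrt(2)*b^2 + b*(1 - 4*sqrt(2)) - 4)
(3) = (2*v^2 + 14*v + 12)/(2*v^2 - 3*v - 14)
(4) = (s - 8)/(s - 3)
(5) = (d^2 - 3*d - 40)/(d - 3)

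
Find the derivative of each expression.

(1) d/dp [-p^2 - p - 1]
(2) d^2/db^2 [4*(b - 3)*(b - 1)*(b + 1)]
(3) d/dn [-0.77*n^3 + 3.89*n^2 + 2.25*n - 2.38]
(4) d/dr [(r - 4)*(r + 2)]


(1) = -2*p - 1
(2) = 24*b - 24
(3) = -2.31*n^2 + 7.78*n + 2.25
(4) = 2*r - 2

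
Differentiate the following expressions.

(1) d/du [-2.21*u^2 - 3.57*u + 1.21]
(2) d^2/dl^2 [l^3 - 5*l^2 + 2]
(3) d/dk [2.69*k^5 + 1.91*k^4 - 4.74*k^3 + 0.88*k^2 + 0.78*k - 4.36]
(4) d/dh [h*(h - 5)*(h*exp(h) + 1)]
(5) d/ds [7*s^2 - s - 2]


(1) = -4.42*u - 3.57
(2) = 6*l - 10
(3) = 13.45*k^4 + 7.64*k^3 - 14.22*k^2 + 1.76*k + 0.78
(4) = h^3*exp(h) - 2*h^2*exp(h) - 10*h*exp(h) + 2*h - 5
(5) = 14*s - 1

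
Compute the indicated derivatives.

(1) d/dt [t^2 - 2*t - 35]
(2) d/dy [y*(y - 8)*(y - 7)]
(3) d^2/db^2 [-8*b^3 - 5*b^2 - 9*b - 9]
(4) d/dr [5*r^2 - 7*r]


(1) = 2*t - 2
(2) = 3*y^2 - 30*y + 56
(3) = -48*b - 10
(4) = 10*r - 7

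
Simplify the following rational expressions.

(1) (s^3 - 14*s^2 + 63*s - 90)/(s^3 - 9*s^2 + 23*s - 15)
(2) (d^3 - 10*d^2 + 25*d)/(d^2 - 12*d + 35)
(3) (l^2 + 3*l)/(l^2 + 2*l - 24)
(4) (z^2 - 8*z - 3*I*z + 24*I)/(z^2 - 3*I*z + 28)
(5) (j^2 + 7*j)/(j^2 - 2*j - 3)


(1) = (s - 6)/(s - 1)
(2) = (d^2 - 5*d)/(d - 7)
(3) = (l^2 + 3*l)/(l^2 + 2*l - 24)
(4) = (z^2 + z*(-8 - 3*I) + 24*I)/(z^2 - 3*I*z + 28)
(5) = (j^2 + 7*j)/(j^2 - 2*j - 3)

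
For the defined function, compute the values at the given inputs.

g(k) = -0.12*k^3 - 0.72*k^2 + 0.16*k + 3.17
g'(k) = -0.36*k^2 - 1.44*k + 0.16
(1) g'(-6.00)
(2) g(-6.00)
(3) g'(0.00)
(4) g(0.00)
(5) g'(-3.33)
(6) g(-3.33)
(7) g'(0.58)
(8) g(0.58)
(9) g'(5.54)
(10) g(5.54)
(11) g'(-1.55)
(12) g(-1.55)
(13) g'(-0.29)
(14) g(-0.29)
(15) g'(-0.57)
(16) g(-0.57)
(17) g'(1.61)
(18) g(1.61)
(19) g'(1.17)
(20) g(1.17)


(1) = -4.16
(2) = 2.21
(3) = 0.16
(4) = 3.17
(5) = 0.96
(6) = -0.92
(7) = -0.80
(8) = 3.00
(9) = -18.87
(10) = -38.45
(11) = 1.53
(12) = 1.64
(13) = 0.55
(14) = 3.07
(15) = 0.86
(16) = 2.87
(17) = -3.09
(18) = 1.06
(19) = -2.02
(20) = 2.18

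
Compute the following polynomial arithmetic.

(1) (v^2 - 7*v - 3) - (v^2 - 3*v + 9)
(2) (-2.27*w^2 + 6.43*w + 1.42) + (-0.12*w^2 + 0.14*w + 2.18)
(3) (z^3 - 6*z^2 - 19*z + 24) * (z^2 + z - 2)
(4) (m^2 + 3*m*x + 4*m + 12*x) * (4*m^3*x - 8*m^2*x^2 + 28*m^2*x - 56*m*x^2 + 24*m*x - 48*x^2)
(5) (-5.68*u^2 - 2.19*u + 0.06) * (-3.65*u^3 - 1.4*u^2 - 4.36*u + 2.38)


(1) = -4*v - 12
(2) = -2.39*w^2 + 6.57*w + 3.6
(3) = z^5 - 5*z^4 - 27*z^3 + 17*z^2 + 62*z - 48
(4) = 4*m^5*x + 4*m^4*x^2 + 44*m^4*x - 24*m^3*x^3 + 44*m^3*x^2 + 136*m^3*x - 264*m^2*x^3 + 136*m^2*x^2 + 96*m^2*x - 816*m*x^3 + 96*m*x^2 - 576*x^3
(5) = 20.732*u^5 + 15.9455*u^4 + 27.6118*u^3 - 4.054*u^2 - 5.4738*u + 0.1428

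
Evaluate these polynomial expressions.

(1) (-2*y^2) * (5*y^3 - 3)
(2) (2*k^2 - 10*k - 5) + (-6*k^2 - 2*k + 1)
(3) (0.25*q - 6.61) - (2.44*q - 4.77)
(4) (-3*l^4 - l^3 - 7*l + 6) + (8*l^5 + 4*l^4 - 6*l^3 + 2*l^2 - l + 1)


(1) = -10*y^5 + 6*y^2
(2) = -4*k^2 - 12*k - 4
(3) = -2.19*q - 1.84
(4) = 8*l^5 + l^4 - 7*l^3 + 2*l^2 - 8*l + 7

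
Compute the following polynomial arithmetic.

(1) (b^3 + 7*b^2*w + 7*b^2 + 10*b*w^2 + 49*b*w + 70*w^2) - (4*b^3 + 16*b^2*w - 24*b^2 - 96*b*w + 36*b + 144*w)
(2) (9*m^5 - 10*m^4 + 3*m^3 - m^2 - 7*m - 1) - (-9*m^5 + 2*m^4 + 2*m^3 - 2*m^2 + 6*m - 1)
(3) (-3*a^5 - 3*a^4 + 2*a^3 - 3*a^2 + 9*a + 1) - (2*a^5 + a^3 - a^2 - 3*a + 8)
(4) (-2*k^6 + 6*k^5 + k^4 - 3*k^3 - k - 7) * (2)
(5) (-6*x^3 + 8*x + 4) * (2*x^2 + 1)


(1) = -3*b^3 - 9*b^2*w + 31*b^2 + 10*b*w^2 + 145*b*w - 36*b + 70*w^2 - 144*w
(2) = 18*m^5 - 12*m^4 + m^3 + m^2 - 13*m
(3) = -5*a^5 - 3*a^4 + a^3 - 2*a^2 + 12*a - 7
(4) = -4*k^6 + 12*k^5 + 2*k^4 - 6*k^3 - 2*k - 14
(5) = -12*x^5 + 10*x^3 + 8*x^2 + 8*x + 4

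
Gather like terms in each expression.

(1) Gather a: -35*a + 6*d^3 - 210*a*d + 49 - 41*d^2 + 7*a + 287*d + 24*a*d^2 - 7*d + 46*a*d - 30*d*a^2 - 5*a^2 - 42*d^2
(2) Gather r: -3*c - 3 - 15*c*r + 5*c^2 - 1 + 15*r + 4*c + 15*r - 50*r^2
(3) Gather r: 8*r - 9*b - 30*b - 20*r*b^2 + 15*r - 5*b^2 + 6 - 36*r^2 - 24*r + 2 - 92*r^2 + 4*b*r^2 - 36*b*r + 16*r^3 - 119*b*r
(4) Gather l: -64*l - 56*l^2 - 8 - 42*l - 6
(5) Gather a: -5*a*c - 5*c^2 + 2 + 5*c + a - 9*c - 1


(1) = a^2*(-30*d - 5) + a*(24*d^2 - 164*d - 28) + 6*d^3 - 83*d^2 + 280*d + 49
(2) = 5*c^2 + c - 50*r^2 + r*(30 - 15*c) - 4
(3) = -5*b^2 - 39*b + 16*r^3 + r^2*(4*b - 128) + r*(-20*b^2 - 155*b - 1) + 8
(4) = -56*l^2 - 106*l - 14
(5) = a*(1 - 5*c) - 5*c^2 - 4*c + 1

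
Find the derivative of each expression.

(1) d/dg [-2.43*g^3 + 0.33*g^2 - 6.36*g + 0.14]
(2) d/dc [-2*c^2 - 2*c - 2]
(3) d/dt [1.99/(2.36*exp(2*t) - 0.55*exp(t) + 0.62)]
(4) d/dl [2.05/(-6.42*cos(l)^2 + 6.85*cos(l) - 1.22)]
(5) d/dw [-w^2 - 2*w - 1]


(1) = -7.29*g^2 + 0.66*g - 6.36
(2) = -4*c - 2
(3) = (1.0945 - 9.3928*exp(t))*exp(t)/(2.36*exp(2*t) - 0.55*exp(t) + 0.62)^2
(4) = (14.0425 - 26.322*cos(l))*sin(l)/(6.42*cos(l)^2 - 6.85*cos(l) + 1.22)^2
(5) = -2*w - 2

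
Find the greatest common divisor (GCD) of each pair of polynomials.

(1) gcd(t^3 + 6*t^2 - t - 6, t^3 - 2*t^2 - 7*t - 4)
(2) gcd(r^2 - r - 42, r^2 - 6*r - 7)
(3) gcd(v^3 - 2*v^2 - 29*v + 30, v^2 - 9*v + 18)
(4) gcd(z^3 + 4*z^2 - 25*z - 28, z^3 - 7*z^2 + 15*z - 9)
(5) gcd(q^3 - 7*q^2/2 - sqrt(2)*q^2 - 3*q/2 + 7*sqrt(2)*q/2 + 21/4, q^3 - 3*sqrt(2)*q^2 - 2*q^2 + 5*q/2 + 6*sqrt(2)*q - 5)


(1) = t + 1
(2) = r - 7
(3) = gcd((v - 6)*(v - 1)*(v + 5), (v - 6)*(v - 3)) = v - 6
(4) = 1
(5) = gcd((q - 7/2)*(q - 3*sqrt(2)/2)*(q + sqrt(2)/2), (q - 2)*(q - 5*sqrt(2)/2)*(q - sqrt(2)/2)) = 1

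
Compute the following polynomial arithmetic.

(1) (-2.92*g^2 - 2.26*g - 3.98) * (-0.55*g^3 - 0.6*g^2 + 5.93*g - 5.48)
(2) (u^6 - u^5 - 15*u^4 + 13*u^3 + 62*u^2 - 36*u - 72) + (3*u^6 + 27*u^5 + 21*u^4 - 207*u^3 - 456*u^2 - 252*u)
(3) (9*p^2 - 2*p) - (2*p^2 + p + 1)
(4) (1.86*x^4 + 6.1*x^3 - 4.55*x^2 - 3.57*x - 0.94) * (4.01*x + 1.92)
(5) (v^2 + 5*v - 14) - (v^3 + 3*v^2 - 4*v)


(1) = 1.606*g^5 + 2.995*g^4 - 13.7706*g^3 + 4.9878*g^2 - 11.2166*g + 21.8104
(2) = 4*u^6 + 26*u^5 + 6*u^4 - 194*u^3 - 394*u^2 - 288*u - 72
(3) = 7*p^2 - 3*p - 1
(4) = 7.4586*x^5 + 28.0322*x^4 - 6.5335*x^3 - 23.0517*x^2 - 10.6238*x - 1.8048
(5) = -v^3 - 2*v^2 + 9*v - 14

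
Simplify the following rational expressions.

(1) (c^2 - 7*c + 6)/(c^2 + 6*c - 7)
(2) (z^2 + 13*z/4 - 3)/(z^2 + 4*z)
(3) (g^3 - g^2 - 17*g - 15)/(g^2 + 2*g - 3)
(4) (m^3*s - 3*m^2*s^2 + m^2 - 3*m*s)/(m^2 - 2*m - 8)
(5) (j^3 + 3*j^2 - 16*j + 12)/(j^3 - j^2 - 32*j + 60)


(1) = (c - 6)/(c + 7)
(2) = (4*z - 3)/(4*z)
(3) = (g^2 - 4*g - 5)/(g - 1)
(4) = (m^3*s - 3*m^2*s^2 + m^2 - 3*m*s)/(m^2 - 2*m - 8)
(5) = (j - 1)/(j - 5)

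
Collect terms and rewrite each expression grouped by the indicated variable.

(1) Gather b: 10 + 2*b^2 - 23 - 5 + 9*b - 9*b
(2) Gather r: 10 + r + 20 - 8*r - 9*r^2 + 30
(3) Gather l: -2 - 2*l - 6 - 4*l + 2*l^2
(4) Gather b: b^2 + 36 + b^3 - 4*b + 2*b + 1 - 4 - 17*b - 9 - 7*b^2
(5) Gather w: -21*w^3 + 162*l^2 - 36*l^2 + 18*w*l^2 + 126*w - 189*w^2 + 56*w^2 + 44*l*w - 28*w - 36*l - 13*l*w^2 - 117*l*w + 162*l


(1) = 2*b^2 - 18
(2) = -9*r^2 - 7*r + 60
(3) = 2*l^2 - 6*l - 8
(4) = b^3 - 6*b^2 - 19*b + 24
(5) = 126*l^2 + 126*l - 21*w^3 + w^2*(-13*l - 133) + w*(18*l^2 - 73*l + 98)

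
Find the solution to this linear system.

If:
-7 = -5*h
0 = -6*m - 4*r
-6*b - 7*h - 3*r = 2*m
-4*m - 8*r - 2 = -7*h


Then:
b = -979/480
h = 7/5
m = -39/40
r = 117/80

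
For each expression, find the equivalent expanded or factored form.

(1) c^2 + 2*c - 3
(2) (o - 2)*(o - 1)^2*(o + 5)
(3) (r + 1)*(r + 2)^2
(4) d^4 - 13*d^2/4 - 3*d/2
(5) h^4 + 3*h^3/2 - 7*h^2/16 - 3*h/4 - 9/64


(1) = (c - 1)*(c + 3)
(2) = o^4 + o^3 - 15*o^2 + 23*o - 10
(3) = r^3 + 5*r^2 + 8*r + 4
(4) = d*(d - 2)*(d + 1/2)*(d + 3/2)
(5) = (h - 3/4)*(h + 1/4)*(h + 1/2)*(h + 3/2)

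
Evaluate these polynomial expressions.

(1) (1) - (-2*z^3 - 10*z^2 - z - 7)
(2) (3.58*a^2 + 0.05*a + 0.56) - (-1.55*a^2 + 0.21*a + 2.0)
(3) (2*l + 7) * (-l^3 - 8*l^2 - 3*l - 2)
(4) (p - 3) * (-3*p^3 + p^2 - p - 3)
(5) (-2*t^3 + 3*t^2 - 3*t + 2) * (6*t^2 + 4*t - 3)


(1) = 2*z^3 + 10*z^2 + z + 8
(2) = 5.13*a^2 - 0.16*a - 1.44
(3) = -2*l^4 - 23*l^3 - 62*l^2 - 25*l - 14
(4) = -3*p^4 + 10*p^3 - 4*p^2 + 9
(5) = -12*t^5 + 10*t^4 - 9*t^2 + 17*t - 6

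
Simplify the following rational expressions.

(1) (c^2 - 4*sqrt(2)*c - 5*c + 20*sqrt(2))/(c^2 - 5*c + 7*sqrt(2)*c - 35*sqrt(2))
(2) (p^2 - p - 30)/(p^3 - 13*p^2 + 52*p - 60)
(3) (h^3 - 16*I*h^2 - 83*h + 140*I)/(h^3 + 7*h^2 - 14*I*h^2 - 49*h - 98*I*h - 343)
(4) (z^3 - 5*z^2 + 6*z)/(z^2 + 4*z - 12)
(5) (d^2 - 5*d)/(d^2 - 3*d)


(1) = (c - 4*sqrt(2))/(c + 7*sqrt(2))
(2) = (p + 5)/(p^2 - 7*p + 10)
(3) = (h^2 - 9*I*h - 20)/(h^2 + h*(7 - 7*I) - 49*I)
(4) = (z^2 - 3*z)/(z + 6)
(5) = (d - 5)/(d - 3)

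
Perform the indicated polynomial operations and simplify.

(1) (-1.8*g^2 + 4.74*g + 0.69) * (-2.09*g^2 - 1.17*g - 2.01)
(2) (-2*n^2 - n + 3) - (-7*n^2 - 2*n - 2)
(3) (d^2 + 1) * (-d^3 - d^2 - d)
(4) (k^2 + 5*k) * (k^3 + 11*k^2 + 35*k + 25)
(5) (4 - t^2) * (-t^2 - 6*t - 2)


(1) = 3.762*g^4 - 7.8006*g^3 - 3.3699*g^2 - 10.3347*g - 1.3869
(2) = 5*n^2 + n + 5
(3) = -d^5 - d^4 - 2*d^3 - d^2 - d
(4) = k^5 + 16*k^4 + 90*k^3 + 200*k^2 + 125*k
(5) = t^4 + 6*t^3 - 2*t^2 - 24*t - 8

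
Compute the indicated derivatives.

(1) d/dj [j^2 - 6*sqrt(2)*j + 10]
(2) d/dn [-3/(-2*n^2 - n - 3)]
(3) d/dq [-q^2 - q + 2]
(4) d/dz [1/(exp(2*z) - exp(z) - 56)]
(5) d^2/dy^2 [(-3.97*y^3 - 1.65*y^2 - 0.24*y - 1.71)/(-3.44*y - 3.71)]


(1) = 2*j - 6*sqrt(2)
(2) = 3*(-4*n - 1)/(2*n^2 + n + 3)^2
(3) = -2*q - 1
(4) = (1 - 2*exp(z))*exp(z)/(-exp(2*z) + exp(z) + 56)^2
(5) = (93.958784*y^3 + 304.000368*y^2 + 327.860862*y + 79.76649)/(40.707584*y^3 + 131.707968*y^2 + 142.045512*y + 51.064811)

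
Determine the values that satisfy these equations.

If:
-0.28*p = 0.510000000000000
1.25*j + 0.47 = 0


Then:
j = -0.38
p = -1.82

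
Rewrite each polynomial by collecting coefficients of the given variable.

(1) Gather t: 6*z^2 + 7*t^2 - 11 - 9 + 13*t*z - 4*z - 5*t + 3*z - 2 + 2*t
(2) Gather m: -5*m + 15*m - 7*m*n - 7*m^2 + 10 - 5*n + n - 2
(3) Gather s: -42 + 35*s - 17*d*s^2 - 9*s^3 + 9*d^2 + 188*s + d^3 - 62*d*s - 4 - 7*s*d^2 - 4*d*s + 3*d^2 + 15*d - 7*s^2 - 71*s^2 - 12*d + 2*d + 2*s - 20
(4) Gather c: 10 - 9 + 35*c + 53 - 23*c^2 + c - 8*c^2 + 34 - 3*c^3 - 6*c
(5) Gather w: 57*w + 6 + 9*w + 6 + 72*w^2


(1) = 7*t^2 + t*(13*z - 3) + 6*z^2 - z - 22
(2) = -7*m^2 + m*(10 - 7*n) - 4*n + 8
(3) = d^3 + 12*d^2 + 5*d - 9*s^3 + s^2*(-17*d - 78) + s*(-7*d^2 - 66*d + 225) - 66
(4) = -3*c^3 - 31*c^2 + 30*c + 88
(5) = 72*w^2 + 66*w + 12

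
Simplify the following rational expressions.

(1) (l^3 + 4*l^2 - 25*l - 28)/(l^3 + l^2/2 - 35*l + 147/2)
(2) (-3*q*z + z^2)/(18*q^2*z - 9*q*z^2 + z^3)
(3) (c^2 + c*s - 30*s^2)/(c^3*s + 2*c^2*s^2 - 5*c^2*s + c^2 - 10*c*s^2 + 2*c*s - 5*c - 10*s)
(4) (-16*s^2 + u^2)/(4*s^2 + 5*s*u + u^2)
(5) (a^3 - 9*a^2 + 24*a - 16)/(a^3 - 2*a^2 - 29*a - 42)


(1) = (2*l^2 - 6*l - 8)/(2*l^2 - 13*l + 21)
(2) = 1/(-6*q + z)
(3) = (c^2 + c*s - 30*s^2)/(c^3*s + 2*c^2*s^2 - 5*c^2*s + c^2 - 10*c*s^2 + 2*c*s - 5*c - 10*s)
(4) = (-4*s + u)/(s + u)
(5) = (a^3 - 9*a^2 + 24*a - 16)/(a^3 - 2*a^2 - 29*a - 42)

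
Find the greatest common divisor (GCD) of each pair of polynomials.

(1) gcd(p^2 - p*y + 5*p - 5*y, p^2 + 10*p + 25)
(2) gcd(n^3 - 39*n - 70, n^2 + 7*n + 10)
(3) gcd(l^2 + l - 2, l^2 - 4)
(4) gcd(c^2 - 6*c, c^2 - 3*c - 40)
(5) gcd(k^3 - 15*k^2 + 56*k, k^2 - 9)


(1) = p + 5
(2) = gcd((n - 7)*(n + 2)*(n + 5), (n + 2)*(n + 5)) = n^2 + 7*n + 10
(3) = gcd((l - 1)*(l + 2), (l - 2)*(l + 2)) = l + 2
(4) = gcd(c*(c - 6), (c - 8)*(c + 5)) = 1
(5) = gcd(k*(k - 8)*(k - 7), (k - 3)*(k + 3)) = 1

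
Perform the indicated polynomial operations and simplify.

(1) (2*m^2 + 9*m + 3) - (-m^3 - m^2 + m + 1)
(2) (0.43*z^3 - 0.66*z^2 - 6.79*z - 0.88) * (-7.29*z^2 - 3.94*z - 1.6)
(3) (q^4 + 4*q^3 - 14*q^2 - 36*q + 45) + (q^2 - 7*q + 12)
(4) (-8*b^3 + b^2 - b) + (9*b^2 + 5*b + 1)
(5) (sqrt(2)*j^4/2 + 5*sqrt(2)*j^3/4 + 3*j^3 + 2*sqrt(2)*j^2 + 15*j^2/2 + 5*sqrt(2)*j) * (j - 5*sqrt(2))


(1) = m^3 + 3*m^2 + 8*m + 2
(2) = -3.1347*z^5 + 3.1172*z^4 + 51.4115*z^3 + 34.2238*z^2 + 14.3312*z + 1.408
(3) = q^4 + 4*q^3 - 13*q^2 - 43*q + 57
(4) = -8*b^3 + 10*b^2 + 4*b + 1
(5) = sqrt(2)*j^5/2 - 2*j^4 + 5*sqrt(2)*j^4/4 - 13*sqrt(2)*j^3 - 5*j^3 - 65*sqrt(2)*j^2/2 - 20*j^2 - 50*j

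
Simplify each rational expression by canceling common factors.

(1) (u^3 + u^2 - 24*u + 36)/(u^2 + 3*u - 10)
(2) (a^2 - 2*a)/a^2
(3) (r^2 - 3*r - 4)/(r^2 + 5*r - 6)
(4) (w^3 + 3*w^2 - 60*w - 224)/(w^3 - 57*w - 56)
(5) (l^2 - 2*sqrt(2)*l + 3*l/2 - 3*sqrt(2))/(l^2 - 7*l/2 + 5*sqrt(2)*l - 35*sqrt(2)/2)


(1) = (u^2 + 3*u - 18)/(u + 5)
(2) = (a - 2)/a
(3) = (r^2 - 3*r - 4)/(r^2 + 5*r - 6)
(4) = (w + 4)/(w + 1)
(5) = (4*l^2 + l*(6 - 8*sqrt(2)) - 12*sqrt(2))/(4*l^2 + l*(-14 + 20*sqrt(2)) - 70*sqrt(2))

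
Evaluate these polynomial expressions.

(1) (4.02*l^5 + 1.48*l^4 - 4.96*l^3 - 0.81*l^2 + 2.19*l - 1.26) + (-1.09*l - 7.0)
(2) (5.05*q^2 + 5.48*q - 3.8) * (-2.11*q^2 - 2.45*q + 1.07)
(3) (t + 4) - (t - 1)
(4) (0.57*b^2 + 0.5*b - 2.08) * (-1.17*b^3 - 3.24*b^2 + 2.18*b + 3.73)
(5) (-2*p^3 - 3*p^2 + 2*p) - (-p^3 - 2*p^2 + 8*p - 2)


(1) = 4.02*l^5 + 1.48*l^4 - 4.96*l^3 - 0.81*l^2 + 1.1*l - 8.26
(2) = -10.6555*q^4 - 23.9353*q^3 - 0.0045*q^2 + 15.1736*q - 4.066
(3) = 5
(4) = -0.6669*b^5 - 2.4318*b^4 + 2.0562*b^3 + 9.9553*b^2 - 2.6694*b - 7.7584
(5) = -p^3 - p^2 - 6*p + 2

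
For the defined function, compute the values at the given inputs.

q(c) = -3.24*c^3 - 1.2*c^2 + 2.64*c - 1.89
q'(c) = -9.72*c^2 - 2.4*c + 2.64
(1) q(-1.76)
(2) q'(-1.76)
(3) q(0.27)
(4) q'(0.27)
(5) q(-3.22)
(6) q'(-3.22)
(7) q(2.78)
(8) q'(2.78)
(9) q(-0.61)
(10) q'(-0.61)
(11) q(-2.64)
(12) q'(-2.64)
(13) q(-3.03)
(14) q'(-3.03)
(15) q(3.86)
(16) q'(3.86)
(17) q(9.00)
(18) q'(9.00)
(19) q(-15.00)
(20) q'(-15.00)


(1) = 7.41
(2) = -23.24
(3) = -1.33
(4) = 1.28
(5) = 85.34
(6) = -90.41
(7) = -73.44
(8) = -79.15
(9) = -3.21
(10) = 0.49
(11) = 42.39
(12) = -58.77
(13) = 69.22
(14) = -79.33
(15) = -195.92
(16) = -151.45
(17) = -2437.29
(18) = -806.28
(19) = 10623.51
(20) = -2148.36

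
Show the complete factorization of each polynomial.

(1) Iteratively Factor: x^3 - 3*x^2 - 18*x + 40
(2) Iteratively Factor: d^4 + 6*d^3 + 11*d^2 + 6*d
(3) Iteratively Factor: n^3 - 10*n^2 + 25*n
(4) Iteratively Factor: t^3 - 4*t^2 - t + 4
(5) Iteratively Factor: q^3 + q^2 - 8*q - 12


(1) = (x - 2)*(x^2 - x - 20) = (x - 2)*(x + 4)*(x - 5)
(2) = (d)*(d^3 + 6*d^2 + 11*d + 6) = d*(d + 1)*(d^2 + 5*d + 6) = d*(d + 1)*(d + 2)*(d + 3)
(3) = (n - 5)*(n^2 - 5*n) = n*(n - 5)*(n - 5)
(4) = (t + 1)*(t^2 - 5*t + 4) = (t - 1)*(t + 1)*(t - 4)
(5) = (q + 2)*(q^2 - q - 6) = (q + 2)^2*(q - 3)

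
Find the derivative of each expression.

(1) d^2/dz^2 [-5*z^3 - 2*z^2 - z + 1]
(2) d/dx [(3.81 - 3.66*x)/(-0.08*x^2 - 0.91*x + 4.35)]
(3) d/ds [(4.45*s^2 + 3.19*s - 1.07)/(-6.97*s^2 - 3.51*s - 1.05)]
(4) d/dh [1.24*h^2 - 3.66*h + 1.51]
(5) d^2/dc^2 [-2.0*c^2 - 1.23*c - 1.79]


(1) = -30*z - 4
(2) = (-0.2928*x^2 + 0.6096*x - 12.4539)/(0.0064*x^4 + 0.1456*x^3 + 0.1321*x^2 - 7.917*x + 18.9225)
(3) = (6.6148*s^2 - 24.2608*s - 7.1052)/(48.5809*s^4 + 48.9294*s^3 + 26.9571*s^2 + 7.371*s + 1.1025)
(4) = 2.48*h - 3.66
(5) = -4.00000000000000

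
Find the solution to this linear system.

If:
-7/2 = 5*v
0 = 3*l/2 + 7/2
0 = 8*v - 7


Then:
No Solution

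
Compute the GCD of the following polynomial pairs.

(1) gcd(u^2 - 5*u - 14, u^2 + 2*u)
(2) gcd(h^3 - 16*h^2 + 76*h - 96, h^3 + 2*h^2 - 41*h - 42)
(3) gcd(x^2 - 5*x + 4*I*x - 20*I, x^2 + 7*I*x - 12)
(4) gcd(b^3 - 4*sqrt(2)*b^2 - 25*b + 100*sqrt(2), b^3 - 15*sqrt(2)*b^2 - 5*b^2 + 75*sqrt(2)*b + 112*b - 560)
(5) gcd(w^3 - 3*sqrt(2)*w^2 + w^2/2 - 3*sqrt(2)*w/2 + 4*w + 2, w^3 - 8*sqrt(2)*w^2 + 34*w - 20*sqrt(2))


(1) = u + 2
(2) = h - 6
(3) = gcd((x - 5)*(x + 4*I), (x + 3*I)*(x + 4*I)) = x + 4*I
(4) = gcd((b - 5)*(b + 5)*(b - 4*sqrt(2)), (b - 5)*(b - 8*sqrt(2))*(b - 7*sqrt(2))) = b - 5
(5) = w^2 - 3*sqrt(2)*w + 4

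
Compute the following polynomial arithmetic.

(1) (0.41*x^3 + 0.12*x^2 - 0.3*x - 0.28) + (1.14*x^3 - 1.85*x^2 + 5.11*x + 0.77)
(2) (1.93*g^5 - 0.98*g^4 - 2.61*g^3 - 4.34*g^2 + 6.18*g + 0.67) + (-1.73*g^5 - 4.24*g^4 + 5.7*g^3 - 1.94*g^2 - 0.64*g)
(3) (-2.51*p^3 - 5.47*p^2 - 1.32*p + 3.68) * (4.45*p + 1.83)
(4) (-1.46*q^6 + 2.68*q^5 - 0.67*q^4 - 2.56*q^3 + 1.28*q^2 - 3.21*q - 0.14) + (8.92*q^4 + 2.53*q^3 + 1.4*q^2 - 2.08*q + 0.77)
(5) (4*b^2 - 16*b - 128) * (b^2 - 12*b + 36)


(1) = 1.55*x^3 - 1.73*x^2 + 4.81*x + 0.49
(2) = 0.2*g^5 - 5.22*g^4 + 3.09*g^3 - 6.28*g^2 + 5.54*g + 0.67
(3) = -11.1695*p^4 - 28.9348*p^3 - 15.8841*p^2 + 13.9604*p + 6.7344
(4) = -1.46*q^6 + 2.68*q^5 + 8.25*q^4 - 0.03*q^3 + 2.68*q^2 - 5.29*q + 0.63
(5) = 4*b^4 - 64*b^3 + 208*b^2 + 960*b - 4608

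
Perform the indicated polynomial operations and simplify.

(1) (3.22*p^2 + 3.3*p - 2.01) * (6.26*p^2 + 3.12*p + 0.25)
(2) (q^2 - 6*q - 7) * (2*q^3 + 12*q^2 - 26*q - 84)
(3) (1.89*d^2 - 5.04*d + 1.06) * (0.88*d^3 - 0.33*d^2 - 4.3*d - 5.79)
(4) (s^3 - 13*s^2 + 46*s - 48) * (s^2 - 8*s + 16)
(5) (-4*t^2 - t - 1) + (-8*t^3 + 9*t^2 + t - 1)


(1) = 20.1572*p^4 + 30.7044*p^3 - 1.4816*p^2 - 5.4462*p - 0.5025
(2) = 2*q^5 - 112*q^3 - 12*q^2 + 686*q + 588
(3) = 1.6632*d^5 - 5.0589*d^4 - 5.531*d^3 + 10.3791*d^2 + 24.6236*d - 6.1374
(4) = s^5 - 21*s^4 + 166*s^3 - 624*s^2 + 1120*s - 768
(5) = -8*t^3 + 5*t^2 - 2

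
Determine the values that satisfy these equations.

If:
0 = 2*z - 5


Then:
z = 5/2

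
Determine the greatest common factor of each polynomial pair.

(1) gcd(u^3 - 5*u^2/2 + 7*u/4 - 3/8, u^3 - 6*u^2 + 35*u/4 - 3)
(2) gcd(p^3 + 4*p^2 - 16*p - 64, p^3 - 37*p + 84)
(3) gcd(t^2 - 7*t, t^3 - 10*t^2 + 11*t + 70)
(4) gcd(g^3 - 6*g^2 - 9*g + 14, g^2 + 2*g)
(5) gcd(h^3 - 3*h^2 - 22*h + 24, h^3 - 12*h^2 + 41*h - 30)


(1) = u^2 - 2*u + 3/4
(2) = gcd((p - 4)*(p + 4)^2, (p - 4)*(p - 3)*(p + 7)) = p - 4
(3) = gcd(t*(t - 7), (t - 7)*(t - 5)*(t + 2)) = t - 7
(4) = g + 2
(5) = h^2 - 7*h + 6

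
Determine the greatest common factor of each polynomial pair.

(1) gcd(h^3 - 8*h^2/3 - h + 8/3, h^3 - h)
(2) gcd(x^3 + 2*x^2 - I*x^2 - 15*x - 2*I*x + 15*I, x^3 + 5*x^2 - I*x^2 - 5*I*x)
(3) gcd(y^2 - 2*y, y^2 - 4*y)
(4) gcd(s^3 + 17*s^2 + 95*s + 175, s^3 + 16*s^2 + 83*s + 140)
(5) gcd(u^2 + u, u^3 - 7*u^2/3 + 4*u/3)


(1) = h^2 - 1
(2) = gcd((x - 3)*(x + 5)*(x - I), x*(x + 5)*(x - I)) = x^2 + x*(5 - I) - 5*I
(3) = gcd(y*(y - 2), y*(y - 4)) = y
(4) = s^2 + 12*s + 35
(5) = gcd(u*(u + 1), u*(u - 4/3)*(u - 1)) = u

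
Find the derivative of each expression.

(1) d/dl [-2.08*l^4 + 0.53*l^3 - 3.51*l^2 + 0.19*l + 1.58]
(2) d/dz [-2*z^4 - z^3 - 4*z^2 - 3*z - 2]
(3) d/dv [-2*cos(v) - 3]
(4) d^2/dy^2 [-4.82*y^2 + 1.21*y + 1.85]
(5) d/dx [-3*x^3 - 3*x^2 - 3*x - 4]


(1) = -8.32*l^3 + 1.59*l^2 - 7.02*l + 0.19
(2) = -8*z^3 - 3*z^2 - 8*z - 3
(3) = 2*sin(v)
(4) = -9.64000000000000
(5) = -9*x^2 - 6*x - 3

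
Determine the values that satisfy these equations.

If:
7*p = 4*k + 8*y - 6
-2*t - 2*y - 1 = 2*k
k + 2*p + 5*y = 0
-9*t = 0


Then:
k = -25/24
p = -5/6
t = 0
y = 13/24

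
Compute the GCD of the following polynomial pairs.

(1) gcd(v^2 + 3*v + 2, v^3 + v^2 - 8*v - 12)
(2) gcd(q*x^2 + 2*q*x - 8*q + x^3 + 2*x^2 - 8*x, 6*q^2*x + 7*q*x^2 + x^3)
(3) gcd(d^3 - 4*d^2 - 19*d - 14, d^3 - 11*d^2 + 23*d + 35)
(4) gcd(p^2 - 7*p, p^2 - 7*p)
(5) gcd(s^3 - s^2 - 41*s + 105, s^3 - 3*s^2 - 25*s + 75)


(1) = v + 2
(2) = q + x
(3) = d^2 - 6*d - 7
(4) = p^2 - 7*p
(5) = gcd((s - 5)*(s - 3)*(s + 7), (s - 5)*(s - 3)*(s + 5)) = s^2 - 8*s + 15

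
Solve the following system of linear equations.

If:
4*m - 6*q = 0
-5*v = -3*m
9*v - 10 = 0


Then:
m = 50/27
q = 100/81
v = 10/9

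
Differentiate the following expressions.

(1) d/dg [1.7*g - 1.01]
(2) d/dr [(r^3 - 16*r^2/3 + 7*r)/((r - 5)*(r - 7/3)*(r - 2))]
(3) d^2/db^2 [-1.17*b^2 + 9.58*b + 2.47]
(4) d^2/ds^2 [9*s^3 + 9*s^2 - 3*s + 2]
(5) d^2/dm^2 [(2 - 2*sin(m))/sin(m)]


(1) = 1.70000000000000
(2) = 2*(-2*r^2 + 10*r - 15)/(r^4 - 14*r^3 + 69*r^2 - 140*r + 100)
(3) = -2.34000000000000
(4) = 54*s + 18
(5) = 2*(cos(m)^2 + 1)/sin(m)^3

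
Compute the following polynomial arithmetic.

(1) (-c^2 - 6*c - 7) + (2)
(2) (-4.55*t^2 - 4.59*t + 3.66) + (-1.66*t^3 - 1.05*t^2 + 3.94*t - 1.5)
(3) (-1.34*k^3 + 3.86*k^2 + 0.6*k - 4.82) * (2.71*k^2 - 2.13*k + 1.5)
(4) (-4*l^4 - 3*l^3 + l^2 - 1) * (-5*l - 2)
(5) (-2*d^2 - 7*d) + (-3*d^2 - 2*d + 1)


(1) = -c^2 - 6*c - 5
(2) = -1.66*t^3 - 5.6*t^2 - 0.65*t + 2.16
(3) = -3.6314*k^5 + 13.3148*k^4 - 8.6058*k^3 - 8.5502*k^2 + 11.1666*k - 7.23
(4) = 20*l^5 + 23*l^4 + l^3 - 2*l^2 + 5*l + 2
(5) = -5*d^2 - 9*d + 1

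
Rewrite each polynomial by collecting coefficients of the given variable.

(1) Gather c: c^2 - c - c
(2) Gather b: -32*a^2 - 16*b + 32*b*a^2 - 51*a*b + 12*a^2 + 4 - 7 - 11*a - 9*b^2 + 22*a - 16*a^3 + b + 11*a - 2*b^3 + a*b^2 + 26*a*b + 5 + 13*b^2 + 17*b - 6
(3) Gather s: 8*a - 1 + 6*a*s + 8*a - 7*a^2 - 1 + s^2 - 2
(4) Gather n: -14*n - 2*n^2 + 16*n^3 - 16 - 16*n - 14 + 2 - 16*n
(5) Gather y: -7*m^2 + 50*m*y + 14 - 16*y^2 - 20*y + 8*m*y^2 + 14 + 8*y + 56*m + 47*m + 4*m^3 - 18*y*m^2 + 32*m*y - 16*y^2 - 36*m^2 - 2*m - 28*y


(1) = c^2 - 2*c
(2) = -16*a^3 - 20*a^2 + 22*a - 2*b^3 + b^2*(a + 4) + b*(32*a^2 - 25*a + 2) - 4
(3) = -7*a^2 + 6*a*s + 16*a + s^2 - 4
(4) = 16*n^3 - 2*n^2 - 46*n - 28
(5) = 4*m^3 - 43*m^2 + 101*m + y^2*(8*m - 32) + y*(-18*m^2 + 82*m - 40) + 28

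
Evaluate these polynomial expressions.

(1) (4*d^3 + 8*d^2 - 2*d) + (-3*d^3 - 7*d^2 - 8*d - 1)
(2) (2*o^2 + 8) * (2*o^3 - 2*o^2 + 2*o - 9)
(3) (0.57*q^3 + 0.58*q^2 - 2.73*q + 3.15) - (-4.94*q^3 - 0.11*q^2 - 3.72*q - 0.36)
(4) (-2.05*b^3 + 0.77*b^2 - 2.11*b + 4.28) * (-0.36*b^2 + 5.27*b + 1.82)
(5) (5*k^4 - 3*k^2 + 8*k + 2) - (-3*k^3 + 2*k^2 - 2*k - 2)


(1) = d^3 + d^2 - 10*d - 1
(2) = 4*o^5 - 4*o^4 + 20*o^3 - 34*o^2 + 16*o - 72
(3) = 5.51*q^3 + 0.69*q^2 + 0.99*q + 3.51
(4) = 0.738*b^5 - 11.0807*b^4 + 1.0865*b^3 - 11.2591*b^2 + 18.7154*b + 7.7896
(5) = 5*k^4 + 3*k^3 - 5*k^2 + 10*k + 4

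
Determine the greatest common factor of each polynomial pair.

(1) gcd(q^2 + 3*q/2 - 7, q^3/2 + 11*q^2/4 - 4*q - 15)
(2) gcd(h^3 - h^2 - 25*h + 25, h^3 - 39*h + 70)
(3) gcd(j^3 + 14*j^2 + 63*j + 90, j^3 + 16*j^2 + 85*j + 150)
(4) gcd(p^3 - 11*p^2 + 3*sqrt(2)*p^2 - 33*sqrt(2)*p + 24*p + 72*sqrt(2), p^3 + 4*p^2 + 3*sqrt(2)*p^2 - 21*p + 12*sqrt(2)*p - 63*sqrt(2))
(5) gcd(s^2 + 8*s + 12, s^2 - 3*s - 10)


(1) = 1
(2) = h - 5
(3) = j^2 + 11*j + 30
(4) = gcd((p - 8)*(p - 3)*(p + 3*sqrt(2)), (p - 3)*(p + 7)*(p + 3*sqrt(2))) = p^2 + p*(-3 + 3*sqrt(2)) - 9*sqrt(2)
(5) = gcd((s + 2)*(s + 6), (s - 5)*(s + 2)) = s + 2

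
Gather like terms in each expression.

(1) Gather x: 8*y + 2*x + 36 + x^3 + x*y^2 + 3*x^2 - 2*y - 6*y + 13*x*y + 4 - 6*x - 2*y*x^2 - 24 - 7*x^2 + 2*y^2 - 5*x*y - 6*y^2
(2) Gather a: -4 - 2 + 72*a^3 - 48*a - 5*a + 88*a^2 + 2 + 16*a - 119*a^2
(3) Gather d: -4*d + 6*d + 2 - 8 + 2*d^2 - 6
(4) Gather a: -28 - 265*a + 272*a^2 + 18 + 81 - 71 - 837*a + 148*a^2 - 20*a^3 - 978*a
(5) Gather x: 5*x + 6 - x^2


(1) = x^3 + x^2*(-2*y - 4) + x*(y^2 + 8*y - 4) - 4*y^2 + 16
(2) = 72*a^3 - 31*a^2 - 37*a - 4
(3) = 2*d^2 + 2*d - 12
(4) = -20*a^3 + 420*a^2 - 2080*a
(5) = -x^2 + 5*x + 6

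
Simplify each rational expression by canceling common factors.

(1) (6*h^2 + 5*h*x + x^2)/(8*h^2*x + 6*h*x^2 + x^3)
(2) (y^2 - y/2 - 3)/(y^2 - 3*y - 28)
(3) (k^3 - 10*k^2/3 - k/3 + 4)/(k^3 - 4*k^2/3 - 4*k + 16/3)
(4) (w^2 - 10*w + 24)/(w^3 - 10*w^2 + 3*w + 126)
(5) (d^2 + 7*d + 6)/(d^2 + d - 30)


(1) = (3*h + x)/(4*h*x + x^2)
(2) = (2*y^2 - y - 6)/(2*y^2 - 6*y - 56)
(3) = (k^2 - 2*k - 3)/(k^2 - 4)
(4) = (w - 4)/(w^2 - 4*w - 21)
(5) = (d + 1)/(d - 5)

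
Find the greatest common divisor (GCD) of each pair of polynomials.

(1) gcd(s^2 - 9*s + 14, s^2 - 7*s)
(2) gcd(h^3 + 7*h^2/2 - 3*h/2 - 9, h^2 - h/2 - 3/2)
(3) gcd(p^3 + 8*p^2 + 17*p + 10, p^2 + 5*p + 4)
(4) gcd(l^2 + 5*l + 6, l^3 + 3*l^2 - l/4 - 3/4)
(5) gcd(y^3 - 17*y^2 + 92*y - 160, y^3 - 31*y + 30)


(1) = s - 7
(2) = gcd((h - 3/2)*(h + 2)*(h + 3), (h - 3/2)*(h + 1)) = h - 3/2
(3) = p + 1
(4) = gcd((l + 2)*(l + 3), (l - 1/2)*(l + 1/2)*(l + 3)) = l + 3
(5) = gcd((y - 8)*(y - 5)*(y - 4), (y - 5)*(y - 1)*(y + 6)) = y - 5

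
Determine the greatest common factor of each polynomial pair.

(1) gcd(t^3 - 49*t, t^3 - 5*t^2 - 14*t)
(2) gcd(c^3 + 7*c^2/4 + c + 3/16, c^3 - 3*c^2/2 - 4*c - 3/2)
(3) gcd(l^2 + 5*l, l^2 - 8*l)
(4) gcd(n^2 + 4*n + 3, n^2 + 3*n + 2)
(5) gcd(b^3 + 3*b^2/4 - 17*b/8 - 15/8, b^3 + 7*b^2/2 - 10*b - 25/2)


(1) = gcd(t*(t - 7)*(t + 7), t*(t - 7)*(t + 2)) = t^2 - 7*t
(2) = gcd((c + 1/2)^2*(c + 3/4), (c - 3)*(c + 1/2)*(c + 1)) = c + 1/2
(3) = gcd(l*(l + 5), l*(l - 8)) = l
(4) = n + 1
(5) = gcd((b - 3/2)*(b + 1)*(b + 5/4), (b - 5/2)*(b + 1)*(b + 5)) = b + 1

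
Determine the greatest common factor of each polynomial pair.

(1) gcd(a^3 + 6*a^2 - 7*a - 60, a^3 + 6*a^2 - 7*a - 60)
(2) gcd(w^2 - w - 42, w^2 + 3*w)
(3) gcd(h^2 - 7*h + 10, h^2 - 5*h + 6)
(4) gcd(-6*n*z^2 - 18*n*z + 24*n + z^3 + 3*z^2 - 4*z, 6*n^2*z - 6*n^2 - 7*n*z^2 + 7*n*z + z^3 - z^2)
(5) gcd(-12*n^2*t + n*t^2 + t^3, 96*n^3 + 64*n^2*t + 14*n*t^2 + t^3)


(1) = gcd((a - 3)*(a + 4)*(a + 5), (a - 3)*(a + 4)*(a + 5)) = a^3 + 6*a^2 - 7*a - 60
(2) = 1
(3) = h - 2
(4) = gcd((-6*n + z)*(z - 1)*(z + 4), (-6*n + z)*(-n + z)*(z - 1)) = -6*n*z + 6*n + z^2 - z
(5) = gcd(t*(-3*n + t)*(4*n + t), (4*n + t)^2*(6*n + t)) = 4*n + t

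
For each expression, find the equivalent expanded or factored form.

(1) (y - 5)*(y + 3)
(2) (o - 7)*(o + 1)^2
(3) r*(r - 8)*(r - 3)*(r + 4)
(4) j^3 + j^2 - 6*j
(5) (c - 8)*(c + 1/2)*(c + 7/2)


(1) = y^2 - 2*y - 15
(2) = o^3 - 5*o^2 - 13*o - 7
(3) = r^4 - 7*r^3 - 20*r^2 + 96*r
(4) = j*(j - 2)*(j + 3)
(5) = c^3 - 4*c^2 - 121*c/4 - 14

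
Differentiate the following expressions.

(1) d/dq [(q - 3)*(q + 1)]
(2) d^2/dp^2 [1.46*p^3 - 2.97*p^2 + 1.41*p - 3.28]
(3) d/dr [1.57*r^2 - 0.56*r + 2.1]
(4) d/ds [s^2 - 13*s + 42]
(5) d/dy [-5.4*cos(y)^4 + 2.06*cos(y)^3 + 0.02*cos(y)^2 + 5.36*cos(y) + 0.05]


(1) = 2*q - 2
(2) = 8.76*p - 5.94
(3) = 3.14*r - 0.56
(4) = 2*s - 13
(5) = (21.6*cos(y)^3 - 6.18*cos(y)^2 - 0.04*cos(y) - 5.36)*sin(y)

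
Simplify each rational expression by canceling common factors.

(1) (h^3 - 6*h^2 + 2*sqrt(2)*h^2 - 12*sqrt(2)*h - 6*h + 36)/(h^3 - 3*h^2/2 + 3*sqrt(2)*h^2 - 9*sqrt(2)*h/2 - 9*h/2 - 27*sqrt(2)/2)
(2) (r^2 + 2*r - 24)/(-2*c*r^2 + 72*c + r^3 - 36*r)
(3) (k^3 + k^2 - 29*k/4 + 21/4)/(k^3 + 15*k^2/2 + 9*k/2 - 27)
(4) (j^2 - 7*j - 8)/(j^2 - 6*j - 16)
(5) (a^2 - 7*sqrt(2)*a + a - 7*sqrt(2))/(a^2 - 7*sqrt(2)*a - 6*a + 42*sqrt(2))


(1) = (2*h^2 + h*(-12 - 2*sqrt(2)) + 12*sqrt(2))/(2*h^2 - 3*h - 9)
(2) = (r - 4)/(-2*c*r + 12*c + r^2 - 6*r)
(3) = (2*k^2 + 5*k - 7)/(2*k^2 + 18*k + 36)
(4) = (j + 1)/(j + 2)
(5) = (a + 1)/(a - 6)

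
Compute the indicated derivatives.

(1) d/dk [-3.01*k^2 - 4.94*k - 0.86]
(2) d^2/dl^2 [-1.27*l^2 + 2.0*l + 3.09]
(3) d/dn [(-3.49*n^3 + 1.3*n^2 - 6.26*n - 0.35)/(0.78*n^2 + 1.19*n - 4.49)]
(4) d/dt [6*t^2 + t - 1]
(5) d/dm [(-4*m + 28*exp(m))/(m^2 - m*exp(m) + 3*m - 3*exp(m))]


(1) = -6.02*k - 4.94
(2) = -2.54000000000000
(3) = (-2.7222*n^4 - 8.3062*n^3 + 53.4401*n^2 - 11.128*n + 28.5239)/(0.6084*n^4 + 1.8564*n^3 - 5.5883*n^2 - 10.6862*n + 20.1601)
(4) = 12*t + 1
(5) = 4*(-(m - 7*exp(m))*(m*exp(m) - 2*m + 4*exp(m) - 3) + (7*exp(m) - 1)*(m^2 - m*exp(m) + 3*m - 3*exp(m)))/(m^2 - m*exp(m) + 3*m - 3*exp(m))^2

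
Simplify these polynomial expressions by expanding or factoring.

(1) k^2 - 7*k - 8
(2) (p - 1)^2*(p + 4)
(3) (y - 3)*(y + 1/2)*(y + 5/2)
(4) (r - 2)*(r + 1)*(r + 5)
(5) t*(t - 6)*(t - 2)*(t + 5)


(1) = (k - 8)*(k + 1)
(2) = p^3 + 2*p^2 - 7*p + 4
(3) = y^3 - 31*y/4 - 15/4
(4) = r^3 + 4*r^2 - 7*r - 10
(5) = t^4 - 3*t^3 - 28*t^2 + 60*t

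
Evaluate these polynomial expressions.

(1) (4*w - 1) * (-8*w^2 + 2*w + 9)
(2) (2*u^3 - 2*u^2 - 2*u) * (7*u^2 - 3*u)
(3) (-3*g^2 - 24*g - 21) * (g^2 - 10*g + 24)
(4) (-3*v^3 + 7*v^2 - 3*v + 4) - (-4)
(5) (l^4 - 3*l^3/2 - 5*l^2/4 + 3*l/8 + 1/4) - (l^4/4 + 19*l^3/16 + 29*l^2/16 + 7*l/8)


(1) = -32*w^3 + 16*w^2 + 34*w - 9
(2) = 14*u^5 - 20*u^4 - 8*u^3 + 6*u^2
(3) = -3*g^4 + 6*g^3 + 147*g^2 - 366*g - 504
(4) = -3*v^3 + 7*v^2 - 3*v + 8
(5) = 3*l^4/4 - 43*l^3/16 - 49*l^2/16 - l/2 + 1/4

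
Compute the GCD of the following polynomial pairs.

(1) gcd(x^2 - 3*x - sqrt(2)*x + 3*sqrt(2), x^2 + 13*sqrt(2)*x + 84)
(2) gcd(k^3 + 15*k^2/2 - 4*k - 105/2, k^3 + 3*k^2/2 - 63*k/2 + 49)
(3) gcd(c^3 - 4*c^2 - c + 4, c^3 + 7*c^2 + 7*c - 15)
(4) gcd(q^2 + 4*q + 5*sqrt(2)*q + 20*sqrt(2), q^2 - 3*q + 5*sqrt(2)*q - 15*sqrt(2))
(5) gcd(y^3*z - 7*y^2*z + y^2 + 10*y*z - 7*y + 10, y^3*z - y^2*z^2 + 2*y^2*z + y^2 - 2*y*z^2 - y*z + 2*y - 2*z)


(1) = gcd((x - 3)*(x - sqrt(2)), (x + 6*sqrt(2))*(x + 7*sqrt(2))) = 1
(2) = k + 7
(3) = c - 1
(4) = q + 5*sqrt(2)
(5) = gcd((y - 5)*(y - 2)*(y*z + 1), (y + 2)*(y - z)*(y*z + 1)) = y*z + 1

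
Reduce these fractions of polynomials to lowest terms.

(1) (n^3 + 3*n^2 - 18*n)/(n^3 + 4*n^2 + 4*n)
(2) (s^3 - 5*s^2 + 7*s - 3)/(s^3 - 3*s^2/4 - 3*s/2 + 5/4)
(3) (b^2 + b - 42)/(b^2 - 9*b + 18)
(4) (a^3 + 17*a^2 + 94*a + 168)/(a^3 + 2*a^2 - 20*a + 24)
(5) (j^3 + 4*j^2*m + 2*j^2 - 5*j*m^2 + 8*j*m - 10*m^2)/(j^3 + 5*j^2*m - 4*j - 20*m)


(1) = (n^2 + 3*n - 18)/(n^2 + 4*n + 4)
(2) = (4*s - 12)/(4*s + 5)
(3) = (b + 7)/(b - 3)
(4) = (a^2 + 11*a + 28)/(a^2 - 4*a + 4)
(5) = (j - m)/(j - 2)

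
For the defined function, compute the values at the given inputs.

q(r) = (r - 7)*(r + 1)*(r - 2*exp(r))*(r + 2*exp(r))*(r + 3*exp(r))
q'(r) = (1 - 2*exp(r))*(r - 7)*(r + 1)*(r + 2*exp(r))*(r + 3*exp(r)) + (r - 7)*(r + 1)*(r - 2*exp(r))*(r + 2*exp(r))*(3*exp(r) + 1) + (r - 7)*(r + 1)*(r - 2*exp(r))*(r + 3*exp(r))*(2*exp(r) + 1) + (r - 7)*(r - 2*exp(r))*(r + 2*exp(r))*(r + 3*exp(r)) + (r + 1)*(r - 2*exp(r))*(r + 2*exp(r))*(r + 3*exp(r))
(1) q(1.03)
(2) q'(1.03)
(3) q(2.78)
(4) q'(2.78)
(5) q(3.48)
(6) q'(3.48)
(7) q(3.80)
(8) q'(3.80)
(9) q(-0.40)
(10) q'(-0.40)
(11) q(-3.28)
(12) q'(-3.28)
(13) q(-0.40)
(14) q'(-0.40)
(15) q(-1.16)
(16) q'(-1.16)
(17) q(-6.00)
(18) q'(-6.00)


(1) = 3466.58
(2) = 11522.79
(3) = 841464.43
(4) = 2526386.74
(5) = 6683991.69
(6) = 19508178.74
(7) = 16899716.05
(8) = 48640703.74
(9) = 11.71
(10) = 71.26
(11) = -798.20
(12) = 1196.01
(13) = 11.71
(14) = 71.26
(15) = -0.27
(16) = 5.04
(17) = -14022.59
(18) = 10914.80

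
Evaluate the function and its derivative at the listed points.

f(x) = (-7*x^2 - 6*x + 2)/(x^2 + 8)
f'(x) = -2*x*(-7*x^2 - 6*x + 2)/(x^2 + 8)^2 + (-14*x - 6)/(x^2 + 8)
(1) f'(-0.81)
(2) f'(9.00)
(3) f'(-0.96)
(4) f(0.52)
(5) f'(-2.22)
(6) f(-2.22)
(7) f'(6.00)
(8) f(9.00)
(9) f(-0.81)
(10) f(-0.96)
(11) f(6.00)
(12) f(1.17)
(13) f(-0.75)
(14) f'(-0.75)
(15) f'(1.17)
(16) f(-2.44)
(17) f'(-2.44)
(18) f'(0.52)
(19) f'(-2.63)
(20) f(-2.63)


(1) = 0.67
(2) = -0.08
(3) = 0.87
(4) = -0.36
(5) = 1.43
(6) = -1.48
(7) = -0.27
(8) = -6.96
(9) = 0.26
(10) = 0.15
(11) = -6.50
(12) = -1.56
(13) = 0.30
(14) = 0.58
(15) = -2.00
(16) = -1.79
(17) = 1.39
(18) = -1.56
(19) = 1.34
(20) = -2.05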